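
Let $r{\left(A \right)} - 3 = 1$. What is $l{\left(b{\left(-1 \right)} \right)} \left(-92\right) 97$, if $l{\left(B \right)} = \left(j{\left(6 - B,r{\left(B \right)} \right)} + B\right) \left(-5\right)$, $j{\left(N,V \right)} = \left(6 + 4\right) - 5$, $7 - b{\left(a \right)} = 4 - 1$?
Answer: $401580$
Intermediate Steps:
$r{\left(A \right)} = 4$ ($r{\left(A \right)} = 3 + 1 = 4$)
$b{\left(a \right)} = 4$ ($b{\left(a \right)} = 7 - \left(4 - 1\right) = 7 - 3 = 4$)
$j{\left(N,V \right)} = 5$ ($j{\left(N,V \right)} = 10 - 5 = 5$)
$l{\left(B \right)} = -25 - 5 B$ ($l{\left(B \right)} = \left(5 + B\right) \left(-5\right) = -25 - 5 B$)
$l{\left(b{\left(-1 \right)} \right)} \left(-92\right) 97 = \left(-25 - 20\right) \left(-92\right) 97 = \left(-45\right) \left(-92\right) 97 = 4140 \cdot 97 = 401580$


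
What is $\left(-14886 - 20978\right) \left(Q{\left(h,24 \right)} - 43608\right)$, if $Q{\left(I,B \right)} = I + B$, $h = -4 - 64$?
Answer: $1565535328$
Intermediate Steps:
$h = -68$ ($h = -4 - 64 = -68$)
$Q{\left(I,B \right)} = B + I$
$\left(-14886 - 20978\right) \left(Q{\left(h,24 \right)} - 43608\right) = \left(-14886 - 20978\right) \left(\left(24 - 68\right) - 43608\right) = - 35864 \left(-44 - 43608\right) = \left(-35864\right) \left(-43652\right) = 1565535328$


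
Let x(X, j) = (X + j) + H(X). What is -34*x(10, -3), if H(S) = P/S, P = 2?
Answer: -1224/5 ≈ -244.80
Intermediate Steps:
H(S) = 2/S
x(X, j) = X + j + 2/X (x(X, j) = (X + j) + 2/X = X + j + 2/X)
-34*x(10, -3) = -34*(10 - 3 + 2/10) = -34*(10 - 3 + 2*(1/10)) = -34*(10 - 3 + 1/5) = -34*36/5 = -1224/5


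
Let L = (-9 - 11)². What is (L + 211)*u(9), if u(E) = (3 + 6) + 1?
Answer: 6110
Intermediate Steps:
L = 400 (L = (-20)² = 400)
u(E) = 10 (u(E) = 9 + 1 = 10)
(L + 211)*u(9) = (400 + 211)*10 = 611*10 = 6110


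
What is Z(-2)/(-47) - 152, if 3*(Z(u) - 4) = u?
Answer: -21442/141 ≈ -152.07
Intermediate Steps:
Z(u) = 4 + u/3
Z(-2)/(-47) - 152 = (4 + (⅓)*(-2))/(-47) - 152 = -(4 - ⅔)/47 - 152 = -1/47*10/3 - 152 = -10/141 - 152 = -21442/141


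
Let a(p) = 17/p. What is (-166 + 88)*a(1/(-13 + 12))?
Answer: 1326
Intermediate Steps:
(-166 + 88)*a(1/(-13 + 12)) = (-166 + 88)*(17/(1/(-13 + 12))) = -1326/(1/(-1)) = -1326/(-1) = -1326*(-1) = -78*(-17) = 1326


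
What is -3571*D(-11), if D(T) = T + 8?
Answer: 10713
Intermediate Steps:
D(T) = 8 + T
-3571*D(-11) = -3571*(8 - 11) = -3571*(-3) = 10713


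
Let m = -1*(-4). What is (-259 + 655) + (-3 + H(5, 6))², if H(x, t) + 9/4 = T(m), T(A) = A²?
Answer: 8185/16 ≈ 511.56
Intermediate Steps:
m = 4
H(x, t) = 55/4 (H(x, t) = -9/4 + 4² = -9/4 + 16 = 55/4)
(-259 + 655) + (-3 + H(5, 6))² = (-259 + 655) + (-3 + 55/4)² = 396 + (43/4)² = 396 + 1849/16 = 8185/16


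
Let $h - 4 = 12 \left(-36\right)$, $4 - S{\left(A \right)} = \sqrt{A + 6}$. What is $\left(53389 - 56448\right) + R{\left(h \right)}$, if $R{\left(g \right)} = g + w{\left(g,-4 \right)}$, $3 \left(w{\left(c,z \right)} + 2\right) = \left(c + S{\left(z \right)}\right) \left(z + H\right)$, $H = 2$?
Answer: $- \frac{9619}{3} + \frac{2 \sqrt{2}}{3} \approx -3205.4$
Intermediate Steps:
$S{\left(A \right)} = 4 - \sqrt{6 + A}$ ($S{\left(A \right)} = 4 - \sqrt{A + 6} = 4 - \sqrt{6 + A}$)
$w{\left(c,z \right)} = -2 + \frac{\left(2 + z\right) \left(4 + c - \sqrt{6 + z}\right)}{3}$ ($w{\left(c,z \right)} = -2 + \frac{\left(c - \left(-4 + \sqrt{6 + z}\right)\right) \left(z + 2\right)}{3} = -2 + \frac{\left(4 + c - \sqrt{6 + z}\right) \left(2 + z\right)}{3} = -2 + \frac{\left(2 + z\right) \left(4 + c - \sqrt{6 + z}\right)}{3}$)
$h = -428$ ($h = 4 + 12 \left(-36\right) = 4 - 432 = -428$)
$R{\left(g \right)} = - \frac{14}{3} + \frac{g}{3} + \frac{2 \sqrt{2}}{3}$ ($R{\left(g \right)} = g + \left(\frac{2}{3} - \frac{2 \sqrt{6 - 4}}{3} + \frac{2 g}{3} - - \frac{4 \left(-4 + \sqrt{6 - 4}\right)}{3} + \frac{1}{3} g \left(-4\right)\right) = g - \left(- \frac{2}{3} - \frac{4 \left(-4 + \sqrt{2}\right)}{3} + \frac{2 g}{3} + \frac{2 \sqrt{2}}{3}\right) = g - \left(\frac{14}{3} - \frac{2 \sqrt{2}}{3} + \frac{2 g}{3}\right) = - \frac{14}{3} + \frac{g}{3} + \frac{2 \sqrt{2}}{3}$)
$\left(53389 - 56448\right) + R{\left(h \right)} = \left(53389 - 56448\right) + \left(- \frac{14}{3} + \frac{1}{3} \left(-428\right) + \frac{2 \sqrt{2}}{3}\right) = -3059 - \left(\frac{442}{3} - \frac{2 \sqrt{2}}{3}\right) = - \frac{9619}{3} + \frac{2 \sqrt{2}}{3}$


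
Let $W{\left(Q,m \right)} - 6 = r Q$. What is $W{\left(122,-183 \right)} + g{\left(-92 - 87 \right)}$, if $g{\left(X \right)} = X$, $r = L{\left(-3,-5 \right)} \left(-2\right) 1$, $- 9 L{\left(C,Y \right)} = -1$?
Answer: $- \frac{1801}{9} \approx -200.11$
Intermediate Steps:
$L{\left(C,Y \right)} = \frac{1}{9}$ ($L{\left(C,Y \right)} = \left(- \frac{1}{9}\right) \left(-1\right) = \frac{1}{9}$)
$r = - \frac{2}{9}$ ($r = \frac{1}{9} \left(-2\right) 1 = \left(- \frac{2}{9}\right) 1 = - \frac{2}{9} \approx -0.22222$)
$W{\left(Q,m \right)} = 6 - \frac{2 Q}{9}$
$W{\left(122,-183 \right)} + g{\left(-92 - 87 \right)} = \left(6 - \frac{244}{9}\right) - 179 = - \frac{190}{9} - 179 = - \frac{1801}{9}$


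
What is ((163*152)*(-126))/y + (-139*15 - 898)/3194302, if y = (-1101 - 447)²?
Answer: -69298913161/53156379582 ≈ -1.3037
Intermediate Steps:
y = 2396304 (y = (-1548)² = 2396304)
((163*152)*(-126))/y + (-139*15 - 898)/3194302 = ((163*152)*(-126))/2396304 + (-139*15 - 898)/3194302 = (24776*(-126))*(1/2396304) + (-2085 - 898)*(1/3194302) = -3121776*1/2396304 - 2983*1/3194302 = -21679/16641 - 2983/3194302 = -69298913161/53156379582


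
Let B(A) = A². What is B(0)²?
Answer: 0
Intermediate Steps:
B(0)² = (0²)² = 0² = 0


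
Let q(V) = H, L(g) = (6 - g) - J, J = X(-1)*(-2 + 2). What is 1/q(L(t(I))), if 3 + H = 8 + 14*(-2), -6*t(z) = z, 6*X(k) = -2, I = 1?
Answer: -1/23 ≈ -0.043478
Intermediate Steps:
X(k) = -1/3 (X(k) = (1/6)*(-2) = -1/3)
t(z) = -z/6
J = 0 (J = -(-2 + 2)/3 = -1/3*0 = 0)
H = -23 (H = -3 + (8 + 14*(-2)) = -3 + (8 - 28) = -3 - 20 = -23)
L(g) = 6 - g (L(g) = (6 - g) - 1*0 = (6 - g) + 0 = 6 - g)
q(V) = -23
1/q(L(t(I))) = 1/(-23) = -1/23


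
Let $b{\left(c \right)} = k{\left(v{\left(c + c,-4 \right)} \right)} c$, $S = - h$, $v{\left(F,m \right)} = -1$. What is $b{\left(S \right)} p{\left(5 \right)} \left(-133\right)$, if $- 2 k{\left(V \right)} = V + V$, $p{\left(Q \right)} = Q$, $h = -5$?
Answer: $-3325$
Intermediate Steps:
$S = 5$ ($S = \left(-1\right) \left(-5\right) = 5$)
$k{\left(V \right)} = - V$ ($k{\left(V \right)} = - \frac{V + V}{2} = - \frac{2 V}{2} = - V$)
$b{\left(c \right)} = c$ ($b{\left(c \right)} = \left(-1\right) \left(-1\right) c = 1 c = c$)
$b{\left(S \right)} p{\left(5 \right)} \left(-133\right) = 5 \cdot 5 \left(-133\right) = 25 \left(-133\right) = -3325$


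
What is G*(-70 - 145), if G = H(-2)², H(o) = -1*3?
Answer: -1935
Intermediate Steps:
H(o) = -3
G = 9 (G = (-3)² = 9)
G*(-70 - 145) = 9*(-70 - 145) = 9*(-215) = -1935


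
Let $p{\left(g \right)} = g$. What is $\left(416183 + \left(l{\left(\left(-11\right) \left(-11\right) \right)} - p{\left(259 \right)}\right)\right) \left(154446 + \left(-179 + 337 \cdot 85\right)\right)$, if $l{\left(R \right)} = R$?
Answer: $76099623040$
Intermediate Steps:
$\left(416183 + \left(l{\left(\left(-11\right) \left(-11\right) \right)} - p{\left(259 \right)}\right)\right) \left(154446 + \left(-179 + 337 \cdot 85\right)\right) = \left(416183 - 138\right) \left(154446 + \left(-179 + 337 \cdot 85\right)\right) = \left(416183 + \left(121 - 259\right)\right) \left(154446 + \left(-179 + 28645\right)\right) = \left(416183 - 138\right) \left(154446 + 28466\right) = 416045 \cdot 182912 = 76099623040$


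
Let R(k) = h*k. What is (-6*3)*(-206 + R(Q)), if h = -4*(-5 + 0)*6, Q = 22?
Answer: -43812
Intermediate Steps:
h = 120 (h = -4*(-5)*6 = 20*6 = 120)
R(k) = 120*k
(-6*3)*(-206 + R(Q)) = (-6*3)*(-206 + 120*22) = -18*(-206 + 2640) = -18*2434 = -43812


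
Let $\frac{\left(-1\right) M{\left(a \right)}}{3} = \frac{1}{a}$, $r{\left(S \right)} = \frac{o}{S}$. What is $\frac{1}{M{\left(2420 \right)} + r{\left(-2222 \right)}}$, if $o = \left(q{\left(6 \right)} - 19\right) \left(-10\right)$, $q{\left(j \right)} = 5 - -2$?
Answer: $- \frac{244420}{13503} \approx -18.101$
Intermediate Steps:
$q{\left(j \right)} = 7$ ($q{\left(j \right)} = 5 + 2 = 7$)
$o = 120$ ($o = \left(7 - 19\right) \left(-10\right) = \left(-12\right) \left(-10\right) = 120$)
$r{\left(S \right)} = \frac{120}{S}$
$M{\left(a \right)} = - \frac{3}{a}$
$\frac{1}{M{\left(2420 \right)} + r{\left(-2222 \right)}} = \frac{1}{- \frac{3}{2420} + \frac{120}{-2222}} = \frac{1}{\left(-3\right) \frac{1}{2420} + 120 \left(- \frac{1}{2222}\right)} = \frac{1}{- \frac{3}{2420} - \frac{60}{1111}} = \frac{1}{- \frac{13503}{244420}} = - \frac{244420}{13503}$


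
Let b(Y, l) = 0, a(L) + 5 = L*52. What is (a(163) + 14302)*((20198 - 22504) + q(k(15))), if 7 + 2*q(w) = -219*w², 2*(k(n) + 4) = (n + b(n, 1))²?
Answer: -235267111491/8 ≈ -2.9408e+10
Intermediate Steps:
a(L) = -5 + 52*L (a(L) = -5 + L*52 = -5 + 52*L)
k(n) = -4 + n²/2 (k(n) = -4 + (n + 0)²/2 = -4 + n²/2)
q(w) = -7/2 - 219*w²/2 (q(w) = -7/2 + (-219*w²)/2 = -7/2 - 219*w²/2)
(a(163) + 14302)*((20198 - 22504) + q(k(15))) = ((-5 + 52*163) + 14302)*((20198 - 22504) + (-7/2 - 219*(-4 + (½)*15²)²/2)) = ((-5 + 8476) + 14302)*(-2306 + (-7/2 - 219*(-4 + (½)*225)²/2)) = (8471 + 14302)*(-2306 + (-7/2 - 219*(-4 + 225/2)²/2)) = 22773*(-2306 + (-7/2 - 219*(217/2)²/2)) = 22773*(-2306 + (-7/2 - 219/2*47089/4)) = 22773*(-2306 + (-7/2 - 10312491/8)) = 22773*(-2306 - 10312519/8) = 22773*(-10330967/8) = -235267111491/8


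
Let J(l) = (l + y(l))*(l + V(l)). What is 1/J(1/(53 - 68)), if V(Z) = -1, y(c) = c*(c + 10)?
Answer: 3375/2624 ≈ 1.2862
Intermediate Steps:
y(c) = c*(10 + c)
J(l) = (-1 + l)*(l + l*(10 + l)) (J(l) = (l + l*(10 + l))*(l - 1) = (l + l*(10 + l))*(-1 + l) = (-1 + l)*(l + l*(10 + l)))
1/J(1/(53 - 68)) = 1/((-11 + (10 + 1/(53 - 68))/(53 - 68))/(53 - 68)) = 1/((-11 + (10 + 1/(-15))/(-15))/(-15)) = 1/(-(-11 - (10 - 1/15)/15)/15) = 1/(-(-11 - 1/15*149/15)/15) = 1/(-(-11 - 149/225)/15) = 1/(-1/15*(-2624/225)) = 1/(2624/3375) = 3375/2624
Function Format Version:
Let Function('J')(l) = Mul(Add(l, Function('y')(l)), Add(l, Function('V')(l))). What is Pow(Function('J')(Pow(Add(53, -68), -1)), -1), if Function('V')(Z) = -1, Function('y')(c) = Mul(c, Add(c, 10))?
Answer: Rational(3375, 2624) ≈ 1.2862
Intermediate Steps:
Function('y')(c) = Mul(c, Add(10, c))
Function('J')(l) = Mul(Add(-1, l), Add(l, Mul(l, Add(10, l)))) (Function('J')(l) = Mul(Add(l, Mul(l, Add(10, l))), Add(l, -1)) = Mul(Add(l, Mul(l, Add(10, l))), Add(-1, l)) = Mul(Add(-1, l), Add(l, Mul(l, Add(10, l)))))
Pow(Function('J')(Pow(Add(53, -68), -1)), -1) = Pow(Mul(Pow(Add(53, -68), -1), Add(-11, Mul(Pow(Add(53, -68), -1), Add(10, Pow(Add(53, -68), -1))))), -1) = Pow(Mul(Pow(-15, -1), Add(-11, Mul(Pow(-15, -1), Add(10, Pow(-15, -1))))), -1) = Pow(Mul(Rational(-1, 15), Add(-11, Mul(Rational(-1, 15), Add(10, Rational(-1, 15))))), -1) = Pow(Mul(Rational(-1, 15), Add(-11, Mul(Rational(-1, 15), Rational(149, 15)))), -1) = Pow(Mul(Rational(-1, 15), Add(-11, Rational(-149, 225))), -1) = Pow(Mul(Rational(-1, 15), Rational(-2624, 225)), -1) = Pow(Rational(2624, 3375), -1) = Rational(3375, 2624)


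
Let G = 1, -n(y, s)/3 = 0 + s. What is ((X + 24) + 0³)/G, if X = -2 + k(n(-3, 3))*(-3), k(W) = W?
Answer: 49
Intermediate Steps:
n(y, s) = -3*s (n(y, s) = -3*(0 + s) = -3*s)
X = 25 (X = -2 - 3*3*(-3) = -2 - 9*(-3) = -2 + 27 = 25)
((X + 24) + 0³)/G = ((25 + 24) + 0³)/1 = (49 + 0)*1 = 49*1 = 49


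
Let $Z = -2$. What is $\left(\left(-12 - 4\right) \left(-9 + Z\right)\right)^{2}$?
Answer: $30976$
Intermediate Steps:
$\left(\left(-12 - 4\right) \left(-9 + Z\right)\right)^{2} = \left(\left(-12 - 4\right) \left(-9 - 2\right)\right)^{2} = \left(\left(-16\right) \left(-11\right)\right)^{2} = 176^{2} = 30976$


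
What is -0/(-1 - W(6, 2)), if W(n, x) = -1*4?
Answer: 0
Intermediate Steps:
W(n, x) = -4
-0/(-1 - W(6, 2)) = -0/(-1 - 1*(-4)) = -0/(-1 + 4) = -0/3 = -2454*0 = 0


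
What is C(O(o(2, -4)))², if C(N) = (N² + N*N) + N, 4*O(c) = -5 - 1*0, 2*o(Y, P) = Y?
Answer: 225/64 ≈ 3.5156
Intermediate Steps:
o(Y, P) = Y/2
O(c) = -5/4 (O(c) = (-5 - 1*0)/4 = (-5 + 0)/4 = (¼)*(-5) = -5/4)
C(N) = N + 2*N² (C(N) = (N² + N²) + N = 2*N² + N = N + 2*N²)
C(O(o(2, -4)))² = (-5*(1 + 2*(-5/4))/4)² = (-5*(1 - 5/2)/4)² = (-5/4*(-3/2))² = (15/8)² = 225/64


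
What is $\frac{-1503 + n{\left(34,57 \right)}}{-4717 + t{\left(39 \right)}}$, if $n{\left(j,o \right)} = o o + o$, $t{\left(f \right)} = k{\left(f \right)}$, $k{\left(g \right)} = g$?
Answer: $- \frac{1803}{4678} \approx -0.38542$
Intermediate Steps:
$t{\left(f \right)} = f$
$n{\left(j,o \right)} = o + o^{2}$ ($n{\left(j,o \right)} = o^{2} + o = o + o^{2}$)
$\frac{-1503 + n{\left(34,57 \right)}}{-4717 + t{\left(39 \right)}} = \frac{-1503 + 57 \left(1 + 57\right)}{-4717 + 39} = \frac{-1503 + 57 \cdot 58}{-4678} = \left(-1503 + 3306\right) \left(- \frac{1}{4678}\right) = 1803 \left(- \frac{1}{4678}\right) = - \frac{1803}{4678}$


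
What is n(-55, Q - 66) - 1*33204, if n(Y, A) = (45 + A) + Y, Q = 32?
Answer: -33248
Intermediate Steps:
n(Y, A) = 45 + A + Y
n(-55, Q - 66) - 1*33204 = (45 + (32 - 66) - 55) - 1*33204 = (45 - 34 - 55) - 33204 = -44 - 33204 = -33248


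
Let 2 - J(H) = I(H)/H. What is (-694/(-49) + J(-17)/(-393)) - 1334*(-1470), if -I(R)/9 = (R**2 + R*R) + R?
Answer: 37762879057/19257 ≈ 1.9610e+6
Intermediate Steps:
I(R) = -18*R**2 - 9*R (I(R) = -9*((R**2 + R*R) + R) = -9*((R**2 + R**2) + R) = -9*(2*R**2 + R) = -9*(R + 2*R**2) = -18*R**2 - 9*R)
J(H) = 11 + 18*H (J(H) = 2 - (-9*H*(1 + 2*H))/H = 2 - (-9 - 18*H) = 2 + (9 + 18*H) = 11 + 18*H)
(-694/(-49) + J(-17)/(-393)) - 1334*(-1470) = (-694/(-49) + (11 + 18*(-17))/(-393)) - 1334*(-1470) = (-694*(-1/49) + (11 - 306)*(-1/393)) + 1960980 = (694/49 - 295*(-1/393)) + 1960980 = (694/49 + 295/393) + 1960980 = 287197/19257 + 1960980 = 37762879057/19257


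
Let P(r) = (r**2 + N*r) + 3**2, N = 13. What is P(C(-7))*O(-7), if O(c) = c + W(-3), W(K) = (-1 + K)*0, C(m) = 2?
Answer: -273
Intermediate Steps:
W(K) = 0
P(r) = 9 + r**2 + 13*r (P(r) = (r**2 + 13*r) + 3**2 = (r**2 + 13*r) + 9 = 9 + r**2 + 13*r)
O(c) = c (O(c) = c + 0 = c)
P(C(-7))*O(-7) = (9 + 2**2 + 13*2)*(-7) = (9 + 4 + 26)*(-7) = 39*(-7) = -273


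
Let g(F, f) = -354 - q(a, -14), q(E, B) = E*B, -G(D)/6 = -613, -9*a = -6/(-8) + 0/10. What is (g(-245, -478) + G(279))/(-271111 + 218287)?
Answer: -19937/316944 ≈ -0.062904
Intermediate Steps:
a = -1/12 (a = -(-6/(-8) + 0/10)/9 = -(-6*(-1/8) + 0*(1/10))/9 = -(3/4 + 0)/9 = -1/9*3/4 = -1/12 ≈ -0.083333)
G(D) = 3678 (G(D) = -6*(-613) = 3678)
q(E, B) = B*E
g(F, f) = -2131/6 (g(F, f) = -354 - (-14)*(-1)/12 = -354 - 1*7/6 = -354 - 7/6 = -2131/6)
(g(-245, -478) + G(279))/(-271111 + 218287) = (-2131/6 + 3678)/(-271111 + 218287) = (19937/6)/(-52824) = (19937/6)*(-1/52824) = -19937/316944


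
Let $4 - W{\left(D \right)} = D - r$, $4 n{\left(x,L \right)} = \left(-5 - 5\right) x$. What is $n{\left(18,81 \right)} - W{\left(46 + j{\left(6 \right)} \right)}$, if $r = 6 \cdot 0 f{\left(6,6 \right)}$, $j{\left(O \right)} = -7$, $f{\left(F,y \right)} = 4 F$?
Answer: $-10$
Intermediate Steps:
$r = 0$ ($r = 6 \cdot 0 \cdot 4 \cdot 6 = 0 \cdot 24 = 0$)
$n{\left(x,L \right)} = - \frac{5 x}{2}$ ($n{\left(x,L \right)} = \frac{\left(-5 - 5\right) x}{4} = \frac{\left(-10\right) x}{4} = - \frac{5 x}{2}$)
$W{\left(D \right)} = 4 - D$ ($W{\left(D \right)} = 4 - \left(D - 0\right) = 4 - \left(D + 0\right) = 4 - D$)
$n{\left(18,81 \right)} - W{\left(46 + j{\left(6 \right)} \right)} = \left(- \frac{5}{2}\right) 18 - \left(4 - \left(46 - 7\right)\right) = -45 - \left(4 - 39\right) = -45 - -35 = -45 + 35 = -10$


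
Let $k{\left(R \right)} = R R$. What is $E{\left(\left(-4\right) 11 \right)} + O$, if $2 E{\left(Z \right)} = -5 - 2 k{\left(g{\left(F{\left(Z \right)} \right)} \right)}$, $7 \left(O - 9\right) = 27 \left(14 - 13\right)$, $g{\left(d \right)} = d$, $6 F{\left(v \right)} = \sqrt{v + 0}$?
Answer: $\frac{1459}{126} \approx 11.579$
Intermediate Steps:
$F{\left(v \right)} = \frac{\sqrt{v}}{6}$ ($F{\left(v \right)} = \frac{\sqrt{v + 0}}{6} = \frac{\sqrt{v}}{6}$)
$O = \frac{90}{7}$ ($O = 9 + \frac{27 \left(14 - 13\right)}{7} = 9 + \frac{27 \cdot 1}{7} = 9 + \frac{1}{7} \cdot 27 = 9 + \frac{27}{7} = \frac{90}{7} \approx 12.857$)
$k{\left(R \right)} = R^{2}$
$E{\left(Z \right)} = - \frac{5}{2} - \frac{Z}{36}$ ($E{\left(Z \right)} = \frac{-5 - 2 \left(\frac{\sqrt{Z}}{6}\right)^{2}}{2} = \frac{-5 - 2 \frac{Z}{36}}{2} = \frac{-5 - \frac{Z}{18}}{2} = - \frac{5}{2} - \frac{Z}{36}$)
$E{\left(\left(-4\right) 11 \right)} + O = \left(- \frac{5}{2} - \frac{\left(-4\right) 11}{36}\right) + \frac{90}{7} = \left(- \frac{5}{2} - - \frac{11}{9}\right) + \frac{90}{7} = \left(- \frac{5}{2} + \frac{11}{9}\right) + \frac{90}{7} = - \frac{23}{18} + \frac{90}{7} = \frac{1459}{126}$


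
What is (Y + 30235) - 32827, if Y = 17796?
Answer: 15204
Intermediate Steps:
(Y + 30235) - 32827 = (17796 + 30235) - 32827 = 48031 - 32827 = 15204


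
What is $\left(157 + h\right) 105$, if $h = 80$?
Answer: $24885$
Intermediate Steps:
$\left(157 + h\right) 105 = \left(157 + 80\right) 105 = 237 \cdot 105 = 24885$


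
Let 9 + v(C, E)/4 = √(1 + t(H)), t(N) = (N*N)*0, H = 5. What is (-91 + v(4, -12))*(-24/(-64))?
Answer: -369/8 ≈ -46.125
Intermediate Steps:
t(N) = 0 (t(N) = N²*0 = 0)
v(C, E) = -32 (v(C, E) = -36 + 4*√(1 + 0) = -36 + 4*√1 = -36 + 4*1 = -36 + 4 = -32)
(-91 + v(4, -12))*(-24/(-64)) = (-91 - 32)*(-24/(-64)) = -(-2952)*(-1)/64 = -123*3/8 = -369/8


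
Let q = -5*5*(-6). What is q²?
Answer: 22500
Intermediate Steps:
q = 150 (q = -25*(-6) = 150)
q² = 150² = 22500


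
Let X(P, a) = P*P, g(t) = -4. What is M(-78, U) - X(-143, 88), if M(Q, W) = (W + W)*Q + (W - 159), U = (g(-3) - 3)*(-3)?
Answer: -23863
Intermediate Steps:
X(P, a) = P²
U = 21 (U = (-4 - 3)*(-3) = -7*(-3) = 21)
M(Q, W) = -159 + W + 2*Q*W (M(Q, W) = (2*W)*Q + (-159 + W) = 2*Q*W + (-159 + W) = -159 + W + 2*Q*W)
M(-78, U) - X(-143, 88) = (-159 + 21 + 2*(-78)*21) - 1*(-143)² = (-159 + 21 - 3276) - 1*20449 = -3414 - 20449 = -23863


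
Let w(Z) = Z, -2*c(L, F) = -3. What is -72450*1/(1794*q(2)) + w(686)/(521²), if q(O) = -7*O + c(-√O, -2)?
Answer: 11409440/3528733 ≈ 3.2333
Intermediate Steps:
c(L, F) = 3/2 (c(L, F) = -½*(-3) = 3/2)
q(O) = 3/2 - 7*O (q(O) = -7*O + 3/2 = 3/2 - 7*O)
-72450*1/(1794*q(2)) + w(686)/(521²) = -72450*1/(1794*(3/2 - 7*2)) + 686/(521²) = -72450*1/(1794*(3/2 - 14)) + 686/271441 = -72450/(1794*(-25/2)) + 686*(1/271441) = -72450/(-22425) + 686/271441 = -72450*(-1/22425) + 686/271441 = 42/13 + 686/271441 = 11409440/3528733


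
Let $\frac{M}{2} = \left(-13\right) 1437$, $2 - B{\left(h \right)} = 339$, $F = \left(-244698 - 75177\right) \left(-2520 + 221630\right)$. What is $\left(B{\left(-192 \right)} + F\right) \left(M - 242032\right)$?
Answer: $19582114030538278$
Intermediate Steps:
$F = -70087811250$ ($F = \left(-319875\right) 219110 = -70087811250$)
$B{\left(h \right)} = -337$ ($B{\left(h \right)} = 2 - 339 = -337$)
$M = -37362$ ($M = 2 \left(\left(-13\right) 1437\right) = 2 \left(-18681\right) = -37362$)
$\left(B{\left(-192 \right)} + F\right) \left(M - 242032\right) = \left(-337 - 70087811250\right) \left(-37362 - 242032\right) = \left(-70087811587\right) \left(-279394\right) = 19582114030538278$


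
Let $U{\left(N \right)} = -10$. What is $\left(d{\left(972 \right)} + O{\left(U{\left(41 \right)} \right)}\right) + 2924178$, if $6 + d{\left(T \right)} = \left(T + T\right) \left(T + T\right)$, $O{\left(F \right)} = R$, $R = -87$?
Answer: $6703221$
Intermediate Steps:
$O{\left(F \right)} = -87$
$d{\left(T \right)} = -6 + 4 T^{2}$ ($d{\left(T \right)} = -6 + \left(T + T\right) \left(T + T\right) = -6 + 2 T 2 T = -6 + 4 T^{2}$)
$\left(d{\left(972 \right)} + O{\left(U{\left(41 \right)} \right)}\right) + 2924178 = \left(\left(-6 + 4 \cdot 972^{2}\right) - 87\right) + 2924178 = \left(\left(-6 + 4 \cdot 944784\right) - 87\right) + 2924178 = \left(\left(-6 + 3779136\right) - 87\right) + 2924178 = \left(3779130 - 87\right) + 2924178 = 3779043 + 2924178 = 6703221$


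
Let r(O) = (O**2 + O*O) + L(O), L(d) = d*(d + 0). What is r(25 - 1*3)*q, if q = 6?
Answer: 8712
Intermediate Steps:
L(d) = d**2 (L(d) = d*d = d**2)
r(O) = 3*O**2 (r(O) = (O**2 + O*O) + O**2 = (O**2 + O**2) + O**2 = 2*O**2 + O**2 = 3*O**2)
r(25 - 1*3)*q = (3*(25 - 1*3)**2)*6 = (3*(25 - 3)**2)*6 = (3*22**2)*6 = (3*484)*6 = 1452*6 = 8712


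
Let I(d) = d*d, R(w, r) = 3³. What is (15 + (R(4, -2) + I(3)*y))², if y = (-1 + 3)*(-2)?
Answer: 36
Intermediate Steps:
R(w, r) = 27
I(d) = d²
y = -4 (y = 2*(-2) = -4)
(15 + (R(4, -2) + I(3)*y))² = (15 + (27 + 3²*(-4)))² = (15 + (27 + 9*(-4)))² = (15 + (27 - 36))² = (15 - 9)² = 6² = 36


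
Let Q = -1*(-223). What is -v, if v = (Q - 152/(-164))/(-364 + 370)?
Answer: -9181/246 ≈ -37.321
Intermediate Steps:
Q = 223
v = 9181/246 (v = (223 - 152/(-164))/(-364 + 370) = (223 - 152*(-1/164))/6 = (223 + 38/41)*(⅙) = (9181/41)*(⅙) = 9181/246 ≈ 37.321)
-v = -1*9181/246 = -9181/246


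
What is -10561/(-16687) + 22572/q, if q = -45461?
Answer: 103454657/758607707 ≈ 0.13637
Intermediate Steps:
-10561/(-16687) + 22572/q = -10561/(-16687) + 22572/(-45461) = -10561*(-1/16687) + 22572*(-1/45461) = 10561/16687 - 22572/45461 = 103454657/758607707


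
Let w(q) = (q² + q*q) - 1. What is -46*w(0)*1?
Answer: 46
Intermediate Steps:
w(q) = -1 + 2*q² (w(q) = (q² + q²) - 1 = 2*q² - 1 = -1 + 2*q²)
-46*w(0)*1 = -46*(-1 + 2*0²)*1 = -46*(-1 + 2*0)*1 = -46*(-1 + 0)*1 = -46*(-1)*1 = 46*1 = 46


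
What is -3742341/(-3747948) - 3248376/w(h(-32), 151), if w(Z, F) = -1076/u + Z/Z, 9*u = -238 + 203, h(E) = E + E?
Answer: -142026559941167/12142102204 ≈ -11697.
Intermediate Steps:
h(E) = 2*E
u = -35/9 (u = (-238 + 203)/9 = (⅑)*(-35) = -35/9 ≈ -3.8889)
w(Z, F) = 9719/35 (w(Z, F) = -1076/(-35/9) + Z/Z = -1076*(-9/35) + 1 = 9684/35 + 1 = 9719/35)
-3742341/(-3747948) - 3248376/w(h(-32), 151) = -3742341/(-3747948) - 3248376/9719/35 = -3742341*(-1/3747948) - 3248376*35/9719 = 1247447/1249316 - 113693160/9719 = -142026559941167/12142102204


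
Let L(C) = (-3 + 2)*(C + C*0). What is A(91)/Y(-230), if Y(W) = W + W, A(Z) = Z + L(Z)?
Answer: 0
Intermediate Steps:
L(C) = -C (L(C) = -(C + 0) = -C)
A(Z) = 0 (A(Z) = Z - Z = 0)
Y(W) = 2*W
A(91)/Y(-230) = 0/((2*(-230))) = 0/(-460) = 0*(-1/460) = 0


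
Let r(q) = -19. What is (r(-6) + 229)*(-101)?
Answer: -21210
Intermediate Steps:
(r(-6) + 229)*(-101) = (-19 + 229)*(-101) = 210*(-101) = -21210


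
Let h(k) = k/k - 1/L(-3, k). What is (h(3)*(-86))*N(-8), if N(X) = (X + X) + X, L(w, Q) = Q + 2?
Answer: 8256/5 ≈ 1651.2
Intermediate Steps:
L(w, Q) = 2 + Q
N(X) = 3*X (N(X) = 2*X + X = 3*X)
h(k) = 1 - 1/(2 + k) (h(k) = k/k - 1/(2 + k) = 1 - 1/(2 + k))
(h(3)*(-86))*N(-8) = (((1 + 3)/(2 + 3))*(-86))*(3*(-8)) = ((4/5)*(-86))*(-24) = -344/5*(-24) = 8256/5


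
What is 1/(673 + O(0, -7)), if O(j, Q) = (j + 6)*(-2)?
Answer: 1/661 ≈ 0.0015129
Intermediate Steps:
O(j, Q) = -12 - 2*j (O(j, Q) = (6 + j)*(-2) = -12 - 2*j)
1/(673 + O(0, -7)) = 1/(673 + (-12 - 2*0)) = 1/(673 + (-12 + 0)) = 1/(673 - 12) = 1/661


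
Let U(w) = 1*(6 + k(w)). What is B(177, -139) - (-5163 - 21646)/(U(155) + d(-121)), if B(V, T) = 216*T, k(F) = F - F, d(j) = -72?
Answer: -2008393/66 ≈ -30430.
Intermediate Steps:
k(F) = 0
U(w) = 6 (U(w) = 1*(6 + 0) = 1*6 = 6)
B(177, -139) - (-5163 - 21646)/(U(155) + d(-121)) = 216*(-139) - (-5163 - 21646)/(6 - 72) = -30024 - (-26809)/(-66) = -30024 - (-26809)*(-1)/66 = -30024 - 1*26809/66 = -30024 - 26809/66 = -2008393/66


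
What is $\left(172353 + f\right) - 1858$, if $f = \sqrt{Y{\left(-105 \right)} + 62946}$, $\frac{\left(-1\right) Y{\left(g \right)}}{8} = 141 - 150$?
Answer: $170495 + 9 \sqrt{778} \approx 1.7075 \cdot 10^{5}$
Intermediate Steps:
$Y{\left(g \right)} = 72$ ($Y{\left(g \right)} = - 8 \left(141 - 150\right) = \left(-8\right) \left(-9\right) = 72$)
$f = 9 \sqrt{778}$ ($f = \sqrt{72 + 62946} = \sqrt{63018} = 9 \sqrt{778} \approx 251.03$)
$\left(172353 + f\right) - 1858 = \left(172353 + 9 \sqrt{778}\right) - 1858 = 170495 + 9 \sqrt{778}$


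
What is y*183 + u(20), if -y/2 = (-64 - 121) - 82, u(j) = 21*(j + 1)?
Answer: 98163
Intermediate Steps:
u(j) = 21 + 21*j (u(j) = 21*(1 + j) = 21 + 21*j)
y = 534 (y = -2*((-64 - 121) - 82) = -2*(-185 - 82) = -2*(-267) = 534)
y*183 + u(20) = 534*183 + (21 + 21*20) = 97722 + (21 + 420) = 97722 + 441 = 98163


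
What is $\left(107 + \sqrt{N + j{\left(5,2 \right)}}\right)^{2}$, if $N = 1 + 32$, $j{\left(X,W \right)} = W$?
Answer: $\left(107 + \sqrt{35}\right)^{2} \approx 12750.0$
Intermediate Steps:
$N = 33$
$\left(107 + \sqrt{N + j{\left(5,2 \right)}}\right)^{2} = \left(107 + \sqrt{33 + 2}\right)^{2} = \left(107 + \sqrt{35}\right)^{2}$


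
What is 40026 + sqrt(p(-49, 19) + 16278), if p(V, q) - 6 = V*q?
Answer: 40026 + sqrt(15353) ≈ 40150.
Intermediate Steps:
p(V, q) = 6 + V*q
40026 + sqrt(p(-49, 19) + 16278) = 40026 + sqrt((6 - 49*19) + 16278) = 40026 + sqrt((6 - 931) + 16278) = 40026 + sqrt(-925 + 16278) = 40026 + sqrt(15353)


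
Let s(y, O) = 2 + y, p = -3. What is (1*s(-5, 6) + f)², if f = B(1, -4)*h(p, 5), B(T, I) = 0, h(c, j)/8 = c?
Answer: 9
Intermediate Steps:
h(c, j) = 8*c
f = 0 (f = 0*(8*(-3)) = 0*(-24) = 0)
(1*s(-5, 6) + f)² = (1*(2 - 5) + 0)² = (1*(-3) + 0)² = (-3 + 0)² = (-3)² = 9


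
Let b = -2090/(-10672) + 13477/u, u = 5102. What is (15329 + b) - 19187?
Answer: -52476998257/13612136 ≈ -3855.2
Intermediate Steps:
b = 38622431/13612136 (b = -2090/(-10672) + 13477/5102 = -2090*(-1/10672) + 13477*(1/5102) = 1045/5336 + 13477/5102 = 38622431/13612136 ≈ 2.8374)
(15329 + b) - 19187 = (15329 + 38622431/13612136) - 19187 = 208699055175/13612136 - 19187 = -52476998257/13612136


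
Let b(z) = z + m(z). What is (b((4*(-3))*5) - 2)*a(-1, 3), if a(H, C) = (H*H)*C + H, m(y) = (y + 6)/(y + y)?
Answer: -1231/10 ≈ -123.10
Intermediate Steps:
m(y) = (6 + y)/(2*y) (m(y) = (6 + y)/((2*y)) = (6 + y)*(1/(2*y)) = (6 + y)/(2*y))
a(H, C) = H + C*H**2 (a(H, C) = H**2*C + H = C*H**2 + H = H + C*H**2)
b(z) = z + (6 + z)/(2*z)
(b((4*(-3))*5) - 2)*a(-1, 3) = ((1/2 + (4*(-3))*5 + 3/(((4*(-3))*5))) - 2)*(-(1 + 3*(-1))) = ((1/2 - 12*5 + 3/((-12*5))) - 2)*(-(1 - 3)) = ((1/2 - 60 + 3/(-60)) - 2)*(-1*(-2)) = ((1/2 - 60 + 3*(-1/60)) - 2)*2 = ((1/2 - 60 - 1/20) - 2)*2 = (-1191/20 - 2)*2 = -1231/20*2 = -1231/10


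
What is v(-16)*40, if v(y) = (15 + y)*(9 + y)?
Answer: 280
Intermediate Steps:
v(y) = (9 + y)*(15 + y)
v(-16)*40 = (135 + (-16)² + 24*(-16))*40 = (135 + 256 - 384)*40 = 7*40 = 280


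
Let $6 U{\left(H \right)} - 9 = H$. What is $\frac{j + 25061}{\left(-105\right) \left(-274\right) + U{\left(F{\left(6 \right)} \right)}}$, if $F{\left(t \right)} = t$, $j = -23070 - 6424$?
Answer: $- \frac{8866}{57545} \approx -0.15407$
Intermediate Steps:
$j = -29494$
$U{\left(H \right)} = \frac{3}{2} + \frac{H}{6}$
$\frac{j + 25061}{\left(-105\right) \left(-274\right) + U{\left(F{\left(6 \right)} \right)}} = \frac{-29494 + 25061}{\left(-105\right) \left(-274\right) + \left(\frac{3}{2} + \frac{1}{6} \cdot 6\right)} = - \frac{4433}{28770 + \left(\frac{3}{2} + 1\right)} = - \frac{4433}{28770 + \frac{5}{2}} = - \frac{4433}{\frac{57545}{2}} = \left(-4433\right) \frac{2}{57545} = - \frac{8866}{57545}$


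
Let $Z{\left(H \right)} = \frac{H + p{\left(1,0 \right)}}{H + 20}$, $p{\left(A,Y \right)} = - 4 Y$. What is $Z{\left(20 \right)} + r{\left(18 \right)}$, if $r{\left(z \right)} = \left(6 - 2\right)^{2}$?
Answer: $\frac{33}{2} \approx 16.5$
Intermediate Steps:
$r{\left(z \right)} = 16$ ($r{\left(z \right)} = 4^{2} = 16$)
$Z{\left(H \right)} = \frac{H}{20 + H}$ ($Z{\left(H \right)} = \frac{H - 0}{H + 20} = \frac{H + 0}{20 + H} = \frac{H}{20 + H}$)
$Z{\left(20 \right)} + r{\left(18 \right)} = \frac{20}{20 + 20} + 16 = \frac{20}{40} + 16 = 20 \cdot \frac{1}{40} + 16 = \frac{1}{2} + 16 = \frac{33}{2}$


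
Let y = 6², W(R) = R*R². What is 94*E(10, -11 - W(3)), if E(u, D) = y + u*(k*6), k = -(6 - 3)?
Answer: -13536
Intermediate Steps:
k = -3 (k = -1*3 = -3)
W(R) = R³
y = 36
E(u, D) = 36 - 18*u (E(u, D) = 36 + u*(-3*6) = 36 + u*(-18) = 36 - 18*u)
94*E(10, -11 - W(3)) = 94*(36 - 18*10) = 94*(36 - 180) = 94*(-144) = -13536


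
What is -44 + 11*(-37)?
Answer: -451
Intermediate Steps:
-44 + 11*(-37) = -44 - 407 = -451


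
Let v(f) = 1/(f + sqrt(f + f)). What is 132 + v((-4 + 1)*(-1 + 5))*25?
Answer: 1823/14 - 25*I*sqrt(6)/84 ≈ 130.21 - 0.72901*I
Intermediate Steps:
v(f) = 1/(f + sqrt(2)*sqrt(f)) (v(f) = 1/(f + sqrt(2*f)) = 1/(f + sqrt(2)*sqrt(f)))
132 + v((-4 + 1)*(-1 + 5))*25 = 132 + 25/((-4 + 1)*(-1 + 5) + sqrt(2)*sqrt((-4 + 1)*(-1 + 5))) = 132 + 25/(-3*4 + sqrt(2)*sqrt(-3*4)) = 132 + 25/(-12 + sqrt(2)*sqrt(-12)) = 132 + 25/(-12 + sqrt(2)*(2*I*sqrt(3))) = 132 + 25/(-12 + 2*I*sqrt(6))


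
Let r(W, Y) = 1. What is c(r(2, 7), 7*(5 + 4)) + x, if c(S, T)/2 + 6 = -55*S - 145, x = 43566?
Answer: 43154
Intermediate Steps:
c(S, T) = -302 - 110*S (c(S, T) = -12 + 2*(-55*S - 145) = -12 + 2*(-145 - 55*S) = -12 + (-290 - 110*S) = -302 - 110*S)
c(r(2, 7), 7*(5 + 4)) + x = (-302 - 110*1) + 43566 = (-302 - 110) + 43566 = -412 + 43566 = 43154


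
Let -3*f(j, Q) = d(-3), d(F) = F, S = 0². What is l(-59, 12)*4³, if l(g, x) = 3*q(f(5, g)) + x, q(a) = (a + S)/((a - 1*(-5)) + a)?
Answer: 5568/7 ≈ 795.43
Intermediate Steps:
S = 0
f(j, Q) = 1 (f(j, Q) = -⅓*(-3) = 1)
q(a) = a/(5 + 2*a) (q(a) = (a + 0)/((a - 1*(-5)) + a) = a/((a + 5) + a) = a/((5 + a) + a) = a/(5 + 2*a))
l(g, x) = 3/7 + x (l(g, x) = 3*(1/(5 + 2*1)) + x = 3*(1/(5 + 2)) + x = 3*(1/7) + x = 3*(1*(⅐)) + x = 3*(⅐) + x = 3/7 + x)
l(-59, 12)*4³ = (3/7 + 12)*4³ = (87/7)*64 = 5568/7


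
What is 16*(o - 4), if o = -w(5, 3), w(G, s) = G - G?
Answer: -64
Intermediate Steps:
w(G, s) = 0
o = 0 (o = -1*0 = 0)
16*(o - 4) = 16*(0 - 4) = 16*(-4) = -64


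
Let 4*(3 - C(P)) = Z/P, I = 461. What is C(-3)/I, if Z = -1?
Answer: 35/5532 ≈ 0.0063268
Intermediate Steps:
C(P) = 3 + 1/(4*P) (C(P) = 3 - (-1)/(4*P) = 3 + 1/(4*P))
C(-3)/I = (3 + (¼)/(-3))/461 = (3 + (¼)*(-⅓))*(1/461) = (3 - 1/12)*(1/461) = (35/12)*(1/461) = 35/5532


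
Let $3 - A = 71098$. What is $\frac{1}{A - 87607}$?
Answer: $- \frac{1}{158702} \approx -6.3011 \cdot 10^{-6}$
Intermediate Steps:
$A = -71095$ ($A = 3 - 71098 = -71095$)
$\frac{1}{A - 87607} = \frac{1}{-71095 - 87607} = \frac{1}{-158702} = - \frac{1}{158702}$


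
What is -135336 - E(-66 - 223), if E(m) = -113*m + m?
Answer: -167704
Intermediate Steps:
E(m) = -112*m
-135336 - E(-66 - 223) = -135336 - (-112)*(-66 - 223) = -135336 - (-112)*(-289) = -135336 - 1*32368 = -135336 - 32368 = -167704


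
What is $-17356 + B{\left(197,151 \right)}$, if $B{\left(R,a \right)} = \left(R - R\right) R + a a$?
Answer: $5445$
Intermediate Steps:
$B{\left(R,a \right)} = a^{2}$ ($B{\left(R,a \right)} = 0 R + a^{2} = 0 + a^{2} = a^{2}$)
$-17356 + B{\left(197,151 \right)} = -17356 + 151^{2} = -17356 + 22801 = 5445$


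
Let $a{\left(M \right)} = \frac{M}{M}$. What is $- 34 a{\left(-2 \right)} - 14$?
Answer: $-48$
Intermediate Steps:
$a{\left(M \right)} = 1$
$- 34 a{\left(-2 \right)} - 14 = \left(-34\right) 1 - 14 = -34 - 14 = -48$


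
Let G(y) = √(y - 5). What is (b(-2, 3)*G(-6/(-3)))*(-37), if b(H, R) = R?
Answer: -111*I*√3 ≈ -192.26*I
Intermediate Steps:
G(y) = √(-5 + y)
(b(-2, 3)*G(-6/(-3)))*(-37) = (3*√(-5 - 6/(-3)))*(-37) = (3*√(-5 - 6*(-⅓)))*(-37) = (3*√(-5 + 2))*(-37) = (3*√(-3))*(-37) = (3*(I*√3))*(-37) = (3*I*√3)*(-37) = -111*I*√3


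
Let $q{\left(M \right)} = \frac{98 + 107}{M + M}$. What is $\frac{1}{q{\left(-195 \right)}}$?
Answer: $- \frac{78}{41} \approx -1.9024$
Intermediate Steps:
$q{\left(M \right)} = \frac{205}{2 M}$
$\frac{1}{q{\left(-195 \right)}} = \frac{1}{\frac{205}{2} \frac{1}{-195}} = \frac{1}{\frac{205}{2} \left(- \frac{1}{195}\right)} = \frac{1}{- \frac{41}{78}} = - \frac{78}{41}$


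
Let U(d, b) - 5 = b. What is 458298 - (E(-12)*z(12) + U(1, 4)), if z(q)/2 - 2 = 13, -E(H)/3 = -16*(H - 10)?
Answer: 489969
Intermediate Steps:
U(d, b) = 5 + b
E(H) = -480 + 48*H (E(H) = -(-48)*(H - 10) = -(-48)*(-10 + H) = -3*(160 - 16*H) = -480 + 48*H)
z(q) = 30 (z(q) = 4 + 2*13 = 4 + 26 = 30)
458298 - (E(-12)*z(12) + U(1, 4)) = 458298 - ((-480 + 48*(-12))*30 + (5 + 4)) = 458298 - ((-480 - 576)*30 + 9) = 458298 - (-1056*30 + 9) = 458298 - (-31680 + 9) = 458298 - 1*(-31671) = 458298 + 31671 = 489969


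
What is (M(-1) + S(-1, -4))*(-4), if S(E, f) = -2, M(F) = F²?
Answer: 4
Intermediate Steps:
(M(-1) + S(-1, -4))*(-4) = ((-1)² - 2)*(-4) = (1 - 2)*(-4) = -1*(-4) = 4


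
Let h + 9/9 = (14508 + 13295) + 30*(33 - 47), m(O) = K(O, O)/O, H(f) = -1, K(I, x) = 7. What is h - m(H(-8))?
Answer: 27389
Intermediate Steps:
m(O) = 7/O
h = 27382 (h = -1 + ((14508 + 13295) + 30*(33 - 47)) = -1 + (27803 + 30*(-14)) = -1 + (27803 - 420) = -1 + 27383 = 27382)
h - m(H(-8)) = 27382 - 7/(-1) = 27382 - 7*(-1) = 27382 - 1*(-7) = 27382 + 7 = 27389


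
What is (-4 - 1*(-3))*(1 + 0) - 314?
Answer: -315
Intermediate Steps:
(-4 - 1*(-3))*(1 + 0) - 314 = (-4 + 3)*1 - 314 = -1*1 - 314 = -1 - 314 = -315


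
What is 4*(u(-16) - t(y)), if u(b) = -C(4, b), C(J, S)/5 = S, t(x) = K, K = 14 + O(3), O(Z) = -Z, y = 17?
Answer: 276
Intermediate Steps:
K = 11 (K = 14 - 1*3 = 14 - 3 = 11)
t(x) = 11
C(J, S) = 5*S
u(b) = -5*b
4*(u(-16) - t(y)) = 4*(-5*(-16) - 1*11) = 4*(80 - 11) = 4*69 = 276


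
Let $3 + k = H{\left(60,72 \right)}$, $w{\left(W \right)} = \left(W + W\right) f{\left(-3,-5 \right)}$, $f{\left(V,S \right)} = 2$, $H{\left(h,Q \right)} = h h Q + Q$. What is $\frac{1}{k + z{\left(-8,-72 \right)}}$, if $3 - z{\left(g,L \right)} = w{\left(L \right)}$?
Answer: $\frac{1}{259560} \approx 3.8527 \cdot 10^{-6}$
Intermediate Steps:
$H{\left(h,Q \right)} = Q + Q h^{2}$ ($H{\left(h,Q \right)} = h^{2} Q + Q = Q h^{2} + Q = Q + Q h^{2}$)
$w{\left(W \right)} = 4 W$ ($w{\left(W \right)} = \left(W + W\right) 2 = 2 W 2 = 4 W$)
$z{\left(g,L \right)} = 3 - 4 L$
$k = 259269$ ($k = -3 + 72 \left(1 + 60^{2}\right) = -3 + 72 \left(1 + 3600\right) = -3 + 72 \cdot 3601 = -3 + 259272 = 259269$)
$\frac{1}{k + z{\left(-8,-72 \right)}} = \frac{1}{259269 + \left(3 - -288\right)} = \frac{1}{259269 + \left(3 + 288\right)} = \frac{1}{259269 + 291} = \frac{1}{259560}$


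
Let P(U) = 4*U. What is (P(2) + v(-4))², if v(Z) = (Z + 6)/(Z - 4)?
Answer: 961/16 ≈ 60.063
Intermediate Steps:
v(Z) = (6 + Z)/(-4 + Z)
(P(2) + v(-4))² = (4*2 + (6 - 4)/(-4 - 4))² = (8 + 2/(-8))² = (8 - ⅛*2)² = (8 - ¼)² = (31/4)² = 961/16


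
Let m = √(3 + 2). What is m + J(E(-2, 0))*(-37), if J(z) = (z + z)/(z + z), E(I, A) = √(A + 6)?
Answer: -37 + √5 ≈ -34.764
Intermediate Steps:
E(I, A) = √(6 + A)
J(z) = 1 (J(z) = (2*z)/((2*z)) = (2*z)*(1/(2*z)) = 1)
m = √5 ≈ 2.2361
m + J(E(-2, 0))*(-37) = √5 + 1*(-37) = √5 - 37 = -37 + √5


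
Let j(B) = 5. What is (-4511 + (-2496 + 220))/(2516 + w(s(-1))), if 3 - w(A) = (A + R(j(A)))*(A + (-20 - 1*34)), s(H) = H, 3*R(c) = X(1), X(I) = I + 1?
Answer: -1851/682 ≈ -2.7141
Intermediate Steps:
X(I) = 1 + I
R(c) = ⅔ (R(c) = (1 + 1)/3 = (⅓)*2 = ⅔)
w(A) = 3 - (-54 + A)*(⅔ + A) (w(A) = 3 - (A + ⅔)*(A + (-20 - 1*34)) = 3 - (⅔ + A)*(A + (-20 - 34)) = 3 - (⅔ + A)*(A - 54) = 3 - (⅔ + A)*(-54 + A) = 3 - (-54 + A)*(⅔ + A))
(-4511 + (-2496 + 220))/(2516 + w(s(-1))) = (-4511 + (-2496 + 220))/(2516 + (39 - 1*(-1)² + (160/3)*(-1))) = (-4511 - 2276)/(2516 + (39 - 1*1 - 160/3)) = -6787/(2516 + (39 - 1 - 160/3)) = -6787/(2516 - 46/3) = -6787/7502/3 = -6787*3/7502 = -1851/682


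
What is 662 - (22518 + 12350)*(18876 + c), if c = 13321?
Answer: -1122644334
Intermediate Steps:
662 - (22518 + 12350)*(18876 + c) = 662 - (22518 + 12350)*(18876 + 13321) = 662 - 34868*32197 = 662 - 1*1122644996 = 662 - 1122644996 = -1122644334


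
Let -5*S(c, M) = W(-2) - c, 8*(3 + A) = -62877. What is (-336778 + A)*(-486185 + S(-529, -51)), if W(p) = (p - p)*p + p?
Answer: 335190854775/2 ≈ 1.6760e+11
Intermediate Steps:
A = -62901/8 (A = -3 + (⅛)*(-62877) = -3 - 62877/8 = -62901/8 ≈ -7862.6)
W(p) = p (W(p) = 0*p + p = 0 + p = p)
S(c, M) = ⅖ + c/5 (S(c, M) = -(-2 - c)/5 = ⅖ + c/5)
(-336778 + A)*(-486185 + S(-529, -51)) = (-336778 - 62901/8)*(-486185 + (⅖ + (⅕)*(-529))) = -2757125*(-486185 + (⅖ - 529/5))/8 = -2757125*(-486185 - 527/5)/8 = -2757125/8*(-2431452/5) = 335190854775/2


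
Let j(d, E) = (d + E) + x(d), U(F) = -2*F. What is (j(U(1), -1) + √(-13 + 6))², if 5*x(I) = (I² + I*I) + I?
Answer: (9 - 5*I*√7)²/25 ≈ -3.76 - 9.5247*I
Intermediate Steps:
x(I) = I/5 + 2*I²/5 (x(I) = ((I² + I*I) + I)/5 = ((I² + I²) + I)/5 = (2*I² + I)/5 = (I + 2*I²)/5 = I/5 + 2*I²/5)
j(d, E) = E + d + d*(1 + 2*d)/5 (j(d, E) = (d + E) + d*(1 + 2*d)/5 = (E + d) + d*(1 + 2*d)/5 = E + d + d*(1 + 2*d)/5)
(j(U(1), -1) + √(-13 + 6))² = ((-1 - 2*1 + (-2*1)*(1 + 2*(-2*1))/5) + √(-13 + 6))² = ((-1 - 2 + (⅕)*(-2)*(1 + 2*(-2))) + √(-7))² = ((-1 - 2 + (⅕)*(-2)*(1 - 4)) + I*√7)² = ((-1 - 2 + (⅕)*(-2)*(-3)) + I*√7)² = ((-1 - 2 + 6/5) + I*√7)² = (-9/5 + I*√7)²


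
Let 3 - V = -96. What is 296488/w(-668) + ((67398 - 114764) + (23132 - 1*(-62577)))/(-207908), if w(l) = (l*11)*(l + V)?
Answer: -24667579003/217316460724 ≈ -0.11351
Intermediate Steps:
V = 99 (V = 3 - 1*(-96) = 3 + 96 = 99)
w(l) = 11*l*(99 + l) (w(l) = (l*11)*(l + 99) = (11*l)*(99 + l) = 11*l*(99 + l))
296488/w(-668) + ((67398 - 114764) + (23132 - 1*(-62577)))/(-207908) = 296488/((11*(-668)*(99 - 668))) + ((67398 - 114764) + (23132 - 1*(-62577)))/(-207908) = 296488/((11*(-668)*(-569))) + (-47366 + (23132 + 62577))*(-1/207908) = 296488/4181012 + (-47366 + 85709)*(-1/207908) = 296488*(1/4181012) + 38343*(-1/207908) = 74122/1045253 - 38343/207908 = -24667579003/217316460724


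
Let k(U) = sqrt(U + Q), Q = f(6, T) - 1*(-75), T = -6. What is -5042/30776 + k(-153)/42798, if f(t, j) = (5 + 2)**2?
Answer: -2521/15388 + I*sqrt(29)/42798 ≈ -0.16383 + 0.00012583*I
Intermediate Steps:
f(t, j) = 49 (f(t, j) = 7**2 = 49)
Q = 124 (Q = 49 - 1*(-75) = 49 + 75 = 124)
k(U) = sqrt(124 + U) (k(U) = sqrt(U + 124) = sqrt(124 + U))
-5042/30776 + k(-153)/42798 = -5042/30776 + sqrt(124 - 153)/42798 = -5042*1/30776 + sqrt(-29)*(1/42798) = -2521/15388 + (I*sqrt(29))*(1/42798) = -2521/15388 + I*sqrt(29)/42798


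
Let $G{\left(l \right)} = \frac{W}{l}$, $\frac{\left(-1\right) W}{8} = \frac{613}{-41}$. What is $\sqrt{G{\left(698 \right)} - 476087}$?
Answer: $\frac{3 i \sqrt{10830842100131}}{14309} \approx 689.99 i$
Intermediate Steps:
$W = \frac{4904}{41}$ ($W = - 8 \frac{613}{-41} = - 8 \cdot 613 \left(- \frac{1}{41}\right) = \left(-8\right) \left(- \frac{613}{41}\right) = \frac{4904}{41} \approx 119.61$)
$G{\left(l \right)} = \frac{4904}{41 l}$
$\sqrt{G{\left(698 \right)} - 476087} = \sqrt{\frac{4904}{41 \cdot 698} - 476087} = \sqrt{\frac{4904}{41} \cdot \frac{1}{698} - 476087} = \sqrt{\frac{2452}{14309} - 476087} = \sqrt{- \frac{6812326431}{14309}} = \frac{3 i \sqrt{10830842100131}}{14309}$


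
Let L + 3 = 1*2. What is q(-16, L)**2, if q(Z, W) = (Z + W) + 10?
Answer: 49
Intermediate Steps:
L = -1 (L = -3 + 1*2 = -3 + 2 = -1)
q(Z, W) = 10 + W + Z (q(Z, W) = (W + Z) + 10 = 10 + W + Z)
q(-16, L)**2 = (10 - 1 - 16)**2 = (-7)**2 = 49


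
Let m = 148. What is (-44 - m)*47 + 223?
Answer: -8801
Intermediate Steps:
(-44 - m)*47 + 223 = (-44 - 1*148)*47 + 223 = (-44 - 148)*47 + 223 = -192*47 + 223 = -9024 + 223 = -8801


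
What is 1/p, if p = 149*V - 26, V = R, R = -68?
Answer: -1/10158 ≈ -9.8445e-5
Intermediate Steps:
V = -68
p = -10158 (p = 149*(-68) - 26 = -10132 - 26 = -10158)
1/p = 1/(-10158) = -1/10158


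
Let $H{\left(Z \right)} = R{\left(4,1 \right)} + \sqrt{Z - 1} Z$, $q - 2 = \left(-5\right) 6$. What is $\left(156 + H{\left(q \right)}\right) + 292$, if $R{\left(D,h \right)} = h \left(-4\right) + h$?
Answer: $445 - 28 i \sqrt{29} \approx 445.0 - 150.78 i$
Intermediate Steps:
$R{\left(D,h \right)} = - 3 h$ ($R{\left(D,h \right)} = - 4 h + h = - 3 h$)
$q = -28$ ($q = 2 - 30 = -28$)
$H{\left(Z \right)} = -3 + Z \sqrt{-1 + Z}$ ($H{\left(Z \right)} = \left(-3\right) 1 + \sqrt{Z - 1} Z = -3 + \sqrt{-1 + Z} Z = -3 + Z \sqrt{-1 + Z}$)
$\left(156 + H{\left(q \right)}\right) + 292 = \left(156 - \left(3 + 28 \sqrt{-1 - 28}\right)\right) + 292 = \left(156 - \left(3 + 28 \sqrt{-29}\right)\right) + 292 = \left(156 - \left(3 + 28 i \sqrt{29}\right)\right) + 292 = \left(153 - 28 i \sqrt{29}\right) + 292 = 445 - 28 i \sqrt{29}$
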